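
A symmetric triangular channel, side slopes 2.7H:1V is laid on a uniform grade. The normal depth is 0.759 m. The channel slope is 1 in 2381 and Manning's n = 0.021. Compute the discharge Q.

Q = 0.762 m³/s

For a triangular section with side slope z = 2.7: A = zy² = 2.7×0.759² = 1.555 m²; P = 2y√(1+z²) = 2×0.759×2.879 = 4.371 m.
Hydraulic radius R = A/P = 1.555/4.371 = 0.3559 m.
Manning's equation: Q = (1/n) A R^(2/3) S^(1/2) = (1/0.021) × 1.555 × 0.3559^(2/3) × 0.00042^(1/2) = 0.762 m³/s.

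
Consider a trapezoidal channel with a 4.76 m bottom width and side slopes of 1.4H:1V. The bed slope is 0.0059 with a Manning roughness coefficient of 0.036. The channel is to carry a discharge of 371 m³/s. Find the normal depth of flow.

Manning's equation rearranged: A R^(2/3) = nQ / (1·√S) = 0.036 × 371 / (√0.0059) = 173.9.
At y = 4.61 m: A R^(2/3) = 95.4 — low.
At y = 7.47 m: A R^(2/3) = 273.5 — high.
At y = 6.09 m: A R^(2/3) = 173.7 — matches.

y_n = 6.09 m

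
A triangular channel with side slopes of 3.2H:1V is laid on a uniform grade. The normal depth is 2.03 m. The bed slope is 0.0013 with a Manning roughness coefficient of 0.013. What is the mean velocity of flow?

For a triangular section with side slope z = 3.2: A = zy² = 3.2×2.03² = 13.19 m²; P = 2y√(1+z²) = 2×2.03×3.353 = 13.61 m.
Hydraulic radius R = A/P = 13.19/13.61 = 0.9688 m.
From Manning's equation, V = (1/n) R^(2/3) S^(1/2) = (1/0.013) × 0.9688^(2/3) × 0.0013^(1/2) = 2.72 m/s.

V = 2.72 m/s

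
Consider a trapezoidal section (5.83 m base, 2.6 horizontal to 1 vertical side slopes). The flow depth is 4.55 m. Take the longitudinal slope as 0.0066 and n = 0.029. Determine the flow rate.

With bottom width b = 5.83 m and side slope z = 2.6: A = (b + zy)y = (5.83 + 2.6×4.55)×4.55 = 80.35 m²; P = b + 2y√(1+z²) = 5.83 + 2×4.55×2.786 = 31.18 m.
Hydraulic radius R = A/P = 80.35/31.18 = 2.577 m.
Manning's equation: Q = (1/n) A R^(2/3) S^(1/2) = (1/0.029) × 80.35 × 2.577^(2/3) × 0.0066^(1/2) = 423 m³/s.

Q = 423 m³/s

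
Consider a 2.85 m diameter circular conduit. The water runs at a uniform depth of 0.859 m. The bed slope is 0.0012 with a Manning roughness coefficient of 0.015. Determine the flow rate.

For a circular section of diameter D = 2.85 m at depth y = 0.859 m, the central angle is θ = 2 arccos(1 − 2y/D) = 2.325 rad. Then A = (D²/8)(θ − sin θ) = 1.62 m² and P = Dθ/2 = 3.313 m.
Hydraulic radius R = A/P = 1.62/3.313 = 0.4891 m.
Manning's equation: Q = (1/n) A R^(2/3) S^(1/2) = (1/0.015) × 1.62 × 0.4891^(2/3) × 0.0012^(1/2) = 2.32 m³/s.

Q = 2.32 m³/s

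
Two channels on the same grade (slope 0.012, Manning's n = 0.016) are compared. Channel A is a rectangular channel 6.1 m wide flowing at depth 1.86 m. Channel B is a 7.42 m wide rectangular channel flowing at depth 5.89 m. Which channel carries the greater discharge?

channel B

Channel A: Flow area A = b·y = 6.1 × 1.86 = 11.35 m². Wetted perimeter P = b + 2y = 6.1 + 2×1.86 = 9.82 m. Hydraulic radius R = A/P = 11.35/9.82 = 1.155 m. Q_A = (1/0.016)·11.35·1.155^(2/3)·√0.012 = 85.53 m³/s.
Channel B: Flow area A = b·y = 7.42 × 5.89 = 43.7 m². Wetted perimeter P = b + 2y = 7.42 + 2×5.89 = 19.2 m. Hydraulic radius R = A/P = 43.7/19.2 = 2.276 m. Q_B = (1/0.016)·43.7·2.276^(2/3)·√0.012 = 517.8 m³/s.
Q_A = 85.53 m³/s vs Q_B = 517.8 m³/s, so channel B carries more.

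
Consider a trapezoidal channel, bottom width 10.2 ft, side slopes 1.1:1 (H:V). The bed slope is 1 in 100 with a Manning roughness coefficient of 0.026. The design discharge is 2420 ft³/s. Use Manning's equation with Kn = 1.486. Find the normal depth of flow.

Manning's equation rearranged: A R^(2/3) = nQ / (1.486·√S) = 0.026 × 2420 / (1.486 × √0.01) = 423.4.
Trying y = 6.55 ft: A R^(2/3) = 279.6 — too small.
Trying y = 9.03 ft: A R^(2/3) = 525 — too large.
Trying y = 8.11 ft: A R^(2/3) = 423.9 — close enough.

y_n = 8.11 ft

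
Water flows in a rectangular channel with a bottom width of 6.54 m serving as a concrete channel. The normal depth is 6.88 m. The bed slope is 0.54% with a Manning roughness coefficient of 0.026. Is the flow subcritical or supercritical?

subcritical

Flow area A = b·y = 6.54 × 6.88 = 45 m². Wetted perimeter P = b + 2y = 6.54 + 2×6.88 = 20.3 m.
Hydraulic radius R = A/P = 45/20.3 = 2.217 m.
V = (1/n) R^(2/3) √S = (1/0.026) × 2.217^(2/3) × √0.0054 = 4.805 m/s. Hydraulic depth D_h = A/T = 45/6.54 = 6.88 m.
Froude number Fr = V/√(g·D_h) = 4.805/√(9.81×6.88) = 0.585, which is less than 1, so the flow is subcritical.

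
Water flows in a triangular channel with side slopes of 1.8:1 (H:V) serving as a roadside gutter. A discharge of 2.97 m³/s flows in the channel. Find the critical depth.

At critical depth, Q² T / (g A³) = 1, i.e. A³/T = Q²/g = 2.97²/9.81 = 0.8992.
Trying y = 1.1 m: A³/T = 2.609 — high.
Trying y = 0.792 m: A³/T = 0.5048 — low.
Trying y = 0.889 m: A³/T = 0.8995 — ≈ 0.8992.

y_c = 0.889 m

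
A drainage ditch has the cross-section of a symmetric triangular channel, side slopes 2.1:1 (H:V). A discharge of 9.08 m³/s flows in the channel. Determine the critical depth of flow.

y_c = 1.31 m

At critical depth, Q² T / (g A³) = 1, i.e. A³/T = Q²/g = 9.08²/9.81 = 8.404.
At y = 1.62 m: A³/T = 24.6 — over.
At y = 1.17 m: A³/T = 4.834 — short.
At y = 1.31 m: A³/T = 8.507 — close enough.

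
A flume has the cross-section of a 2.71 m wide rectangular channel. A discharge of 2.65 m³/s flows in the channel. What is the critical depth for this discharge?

y_c = 0.46 m

For a rectangular channel, critical depth y_c = (q²/g)^(1/3) where q = Q/b = 2.65/2.71 = 0.9779 m²/s.
So y_c = (0.9779²/9.81)^(1/3) = 0.46 m.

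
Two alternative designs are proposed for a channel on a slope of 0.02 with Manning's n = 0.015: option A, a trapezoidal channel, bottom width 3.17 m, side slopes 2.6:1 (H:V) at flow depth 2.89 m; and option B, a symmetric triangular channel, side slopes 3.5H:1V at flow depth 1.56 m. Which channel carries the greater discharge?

channel A

Channel A: With bottom width b = 3.17 m and side slope z = 2.6: A = (b + zy)y = (3.17 + 2.6×2.89)×2.89 = 30.88 m²; P = b + 2y√(1+z²) = 3.17 + 2×2.89×2.786 = 19.27 m. Hydraulic radius R = A/P = 30.88/19.27 = 1.602 m. Q_A = (1/0.015)·30.88·1.602^(2/3)·√0.02 = 398.6 m³/s.
Channel B: For a triangular section with side slope z = 3.5: A = zy² = 3.5×1.56² = 8.518 m²; P = 2y√(1+z²) = 2×1.56×3.64 = 11.36 m. Hydraulic radius R = A/P = 8.518/11.36 = 0.75 m. Q_B = (1/0.015)·8.518·0.75^(2/3)·√0.02 = 66.29 m³/s.
Q_A = 398.6 m³/s vs Q_B = 66.29 m³/s, so channel A carries more.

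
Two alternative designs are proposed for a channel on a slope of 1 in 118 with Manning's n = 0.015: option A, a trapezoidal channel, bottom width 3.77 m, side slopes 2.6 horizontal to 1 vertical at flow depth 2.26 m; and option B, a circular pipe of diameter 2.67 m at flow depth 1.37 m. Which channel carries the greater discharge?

channel A

Channel A: With bottom width b = 3.77 m and side slope z = 2.6: A = (b + zy)y = (3.77 + 2.6×2.26)×2.26 = 21.8 m²; P = b + 2y√(1+z²) = 3.77 + 2×2.26×2.786 = 16.36 m. Hydraulic radius R = A/P = 21.8/16.36 = 1.332 m. Q_A = (1/0.015)·21.8·1.332^(2/3)·√0.008475 = 162 m³/s.
Channel B: For a circular section of diameter D = 2.67 m at depth y = 1.37 m, the central angle is θ = 2 arccos(1 − 2y/D) = 3.194 rad. Then A = (D²/8)(θ − sin θ) = 2.893 m² and P = Dθ/2 = 4.264 m. Hydraulic radius R = A/P = 2.893/4.264 = 0.6785 m. Q_B = (1/0.015)·2.893·0.6785^(2/3)·√0.008475 = 13.71 m³/s.
Q_A = 162 m³/s vs Q_B = 13.71 m³/s, so channel A carries more.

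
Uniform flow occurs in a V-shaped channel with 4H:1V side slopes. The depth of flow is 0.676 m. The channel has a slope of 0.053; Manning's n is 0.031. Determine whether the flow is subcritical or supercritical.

supercritical

For a triangular section with side slope z = 4: A = zy² = 4×0.676² = 1.828 m²; P = 2y√(1+z²) = 2×0.676×4.123 = 5.574 m.
Hydraulic radius R = A/P = 1.828/5.574 = 0.3279 m.
V = (1/n) R^(2/3) √S = (1/0.031) × 0.3279^(2/3) × √0.053 = 3.531 m/s. Hydraulic depth D_h = A/T = 1.828/5.408 = 0.338 m.
Froude number Fr = V/√(g·D_h) = 3.531/√(9.81×0.338) = 1.94, which is greater than 1, so the flow is supercritical.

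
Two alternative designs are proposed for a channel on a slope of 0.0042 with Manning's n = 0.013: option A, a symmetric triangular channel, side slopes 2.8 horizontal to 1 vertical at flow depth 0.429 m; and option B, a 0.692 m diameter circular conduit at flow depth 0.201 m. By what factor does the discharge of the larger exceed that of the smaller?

Channel A: For a triangular section with side slope z = 2.8: A = zy² = 2.8×0.429² = 0.5153 m²; P = 2y√(1+z²) = 2×0.429×2.973 = 2.551 m. Hydraulic radius R = A/P = 0.5153/2.551 = 0.202 m. Q_A = (1/0.013)·0.5153·0.202^(2/3)·√0.0042 = 0.8844 m³/s.
Channel B: For a circular section of diameter D = 0.692 m at depth y = 0.201 m, the central angle is θ = 2 arccos(1 − 2y/D) = 2.277 rad. Then A = (D²/8)(θ − sin θ) = 0.09073 m² and P = Dθ/2 = 0.7878 m. Hydraulic radius R = A/P = 0.09073/0.7878 = 0.1152 m. Q_B = (1/0.013)·0.09073·0.1152^(2/3)·√0.0042 = 0.1071 m³/s.
The larger discharge is 0.8844 m³/s and the smaller is 0.1071 m³/s; the ratio is 8.26.

8.26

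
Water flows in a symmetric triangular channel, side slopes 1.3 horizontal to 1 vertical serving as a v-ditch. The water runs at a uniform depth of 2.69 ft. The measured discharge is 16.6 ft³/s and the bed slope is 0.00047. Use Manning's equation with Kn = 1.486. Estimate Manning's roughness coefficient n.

For a triangular section with side slope z = 1.3: A = zy² = 1.3×2.69² = 9.407 ft²; P = 2y√(1+z²) = 2×2.69×1.64 = 8.824 ft.
Hydraulic radius R = A/P = 9.407/8.824 = 1.066 ft.
Rearranging Manning's equation: n = (1.486/Q) A R^(2/3) S^(1/2) = (1.486/16.6) × 9.407 × 1.066^(2/3) × √0.00047 = 0.0191.

n = 0.0191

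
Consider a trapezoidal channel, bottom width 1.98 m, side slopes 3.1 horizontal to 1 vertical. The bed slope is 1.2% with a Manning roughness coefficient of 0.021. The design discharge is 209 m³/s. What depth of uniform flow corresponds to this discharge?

Manning's equation rearranged: A R^(2/3) = nQ / (1·√S) = 0.021 × 209 / (√0.012) = 40.07.
Try y = 2.47 m: A R^(2/3) = 28.6 — low.
Try y = 3.26 m: A R^(2/3) = 56.06 — high.
Try y = 2.84 m: A R^(2/3) = 40.05 — ≈ 40.07.

y_n = 2.84 m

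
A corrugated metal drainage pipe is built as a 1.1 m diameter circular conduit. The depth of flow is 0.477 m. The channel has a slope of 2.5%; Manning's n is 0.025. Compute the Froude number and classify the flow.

supercritical

For a circular section of diameter D = 1.1 m at depth y = 0.477 m, the central angle is θ = 2 arccos(1 − 2y/D) = 2.875 rad. Then A = (D²/8)(θ − sin θ) = 0.3951 m² and P = Dθ/2 = 1.581 m.
Hydraulic radius R = A/P = 0.3951/1.581 = 0.2498 m.
V = (1/n) R^(2/3) √S = (1/0.025) × 0.2498^(2/3) × √0.025 = 2.509 m/s. Hydraulic depth D_h = A/T = 0.3951/1.09 = 0.3624 m.
Froude number Fr = V/√(g·D_h) = 2.509/√(9.81×0.3624) = 1.33, which is greater than 1, so the flow is supercritical.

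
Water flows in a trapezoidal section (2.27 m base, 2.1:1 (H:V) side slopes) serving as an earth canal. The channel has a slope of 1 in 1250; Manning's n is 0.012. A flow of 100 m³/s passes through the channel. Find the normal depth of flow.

y_n = 3.26 m

Manning's equation rearranged: A R^(2/3) = nQ / (1·√S) = 0.012 × 100 / (√0.0008) = 42.43.
At y = 2.79 m: A R^(2/3) = 29.55 — low.
At y = 3.26 m: A R^(2/3) = 42.41 — matches.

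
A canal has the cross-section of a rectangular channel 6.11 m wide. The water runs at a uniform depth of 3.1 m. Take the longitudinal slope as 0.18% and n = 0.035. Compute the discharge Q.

Q = 30.6 m³/s

Flow area A = b·y = 6.11 × 3.1 = 18.94 m². Wetted perimeter P = b + 2y = 6.11 + 2×3.1 = 12.31 m.
Hydraulic radius R = A/P = 18.94/12.31 = 1.539 m.
Manning's equation: Q = (1/n) A R^(2/3) S^(1/2) = (1/0.035) × 18.94 × 1.539^(2/3) × 0.0018^(1/2) = 30.6 m³/s.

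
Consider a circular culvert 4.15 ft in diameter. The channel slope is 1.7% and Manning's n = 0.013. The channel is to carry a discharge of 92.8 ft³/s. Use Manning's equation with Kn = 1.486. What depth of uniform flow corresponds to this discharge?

Manning's equation rearranged: A R^(2/3) = nQ / (1.486·√S) = 0.013 × 92.8 / (1.486 × √0.017) = 6.227.
At y = 2.47 ft: A R^(2/3) = 9.199 — over.
At y = 1.72 ft: A R^(2/3) = 4.983 — short.
At y = 1.95 ft: A R^(2/3) = 6.229 — close enough.

y_n = 1.95 ft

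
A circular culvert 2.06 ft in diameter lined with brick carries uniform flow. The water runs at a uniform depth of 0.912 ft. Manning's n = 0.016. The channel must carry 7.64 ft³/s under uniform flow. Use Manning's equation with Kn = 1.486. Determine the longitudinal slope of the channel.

For a circular section of diameter D = 2.06 ft at depth y = 0.912 ft, the central angle is θ = 2 arccos(1 − 2y/D) = 2.912 rad. Then A = (D²/8)(θ − sin θ) = 1.424 ft² and P = Dθ/2 = 2.999 ft.
Hydraulic radius R = A/P = 1.424/2.999 = 0.4747 ft.
From Manning's equation, S = [nQ / (1.486 A R^(2/3))]² = [0.016 × 7.64 / (1.486 × 1.424 × 0.4747^(2/3))]² = 0.00901.

S = 0.00901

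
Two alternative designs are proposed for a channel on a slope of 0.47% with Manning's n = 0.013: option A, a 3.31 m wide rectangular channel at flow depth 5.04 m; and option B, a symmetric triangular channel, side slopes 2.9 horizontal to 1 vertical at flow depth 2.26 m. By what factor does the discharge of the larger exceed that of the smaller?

Channel A: Flow area A = b·y = 3.31 × 5.04 = 16.68 m². Wetted perimeter P = b + 2y = 3.31 + 2×5.04 = 13.39 m. Hydraulic radius R = A/P = 16.68/13.39 = 1.246 m. Q_A = (1/0.013)·16.68·1.246^(2/3)·√0.0047 = 101.9 m³/s.
Channel B: For a triangular section with side slope z = 2.9: A = zy² = 2.9×2.26² = 14.81 m²; P = 2y√(1+z²) = 2×2.26×3.068 = 13.87 m. Hydraulic radius R = A/P = 14.81/13.87 = 1.068 m. Q_B = (1/0.013)·14.81·1.068^(2/3)·√0.0047 = 81.63 m³/s.
The larger discharge is 101.9 m³/s and the smaller is 81.63 m³/s; the ratio is 1.25.

1.25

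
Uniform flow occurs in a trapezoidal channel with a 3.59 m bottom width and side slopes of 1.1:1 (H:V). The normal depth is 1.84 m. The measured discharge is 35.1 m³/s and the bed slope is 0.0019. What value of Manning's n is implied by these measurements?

n = 0.014

With bottom width b = 3.59 m and side slope z = 1.1: A = (b + zy)y = (3.59 + 1.1×1.84)×1.84 = 10.33 m²; P = b + 2y√(1+z²) = 3.59 + 2×1.84×1.487 = 9.061 m.
Hydraulic radius R = A/P = 10.33/9.061 = 1.14 m.
Rearranging Manning's equation: n = (1/Q) A R^(2/3) S^(1/2) = (1/35.1) × 10.33 × 1.14^(2/3) × √0.0019 = 0.014.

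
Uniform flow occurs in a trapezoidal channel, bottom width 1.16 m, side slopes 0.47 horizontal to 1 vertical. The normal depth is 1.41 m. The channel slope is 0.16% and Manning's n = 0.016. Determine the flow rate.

With bottom width b = 1.16 m and side slope z = 0.47: A = (b + zy)y = (1.16 + 0.47×1.41)×1.41 = 2.57 m²; P = b + 2y√(1+z²) = 1.16 + 2×1.41×1.105 = 4.276 m.
Hydraulic radius R = A/P = 2.57/4.276 = 0.601 m.
Manning's equation: Q = (1/n) A R^(2/3) S^(1/2) = (1/0.016) × 2.57 × 0.601^(2/3) × 0.0016^(1/2) = 4.58 m³/s.

Q = 4.58 m³/s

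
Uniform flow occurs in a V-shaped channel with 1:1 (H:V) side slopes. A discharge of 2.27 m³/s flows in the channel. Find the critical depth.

At critical depth, Q² T / (g A³) = 1, i.e. A³/T = Q²/g = 2.27²/9.81 = 0.5253.
At y = 1.28 m: A³/T = 1.718 — too large.
At y = 0.782 m: A³/T = 0.1462 — too small.
At y = 1.01 m: A³/T = 0.5255 — close enough.

y_c = 1.01 m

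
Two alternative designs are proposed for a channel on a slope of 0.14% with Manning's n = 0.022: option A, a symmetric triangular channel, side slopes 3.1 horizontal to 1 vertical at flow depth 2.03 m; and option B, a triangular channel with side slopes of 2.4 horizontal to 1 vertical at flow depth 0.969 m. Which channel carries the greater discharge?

Channel A: For a triangular section with side slope z = 3.1: A = zy² = 3.1×2.03² = 12.77 m²; P = 2y√(1+z²) = 2×2.03×3.257 = 13.22 m. Hydraulic radius R = A/P = 12.77/13.22 = 0.966 m. Q_A = (1/0.022)·12.77·0.966^(2/3)·√0.0014 = 21.23 m³/s.
Channel B: For a triangular section with side slope z = 2.4: A = zy² = 2.4×0.969² = 2.254 m²; P = 2y√(1+z²) = 2×0.969×2.6 = 5.039 m. Hydraulic radius R = A/P = 2.254/5.039 = 0.4472 m. Q_B = (1/0.022)·2.254·0.4472^(2/3)·√0.0014 = 2.241 m³/s.
Q_A = 21.23 m³/s vs Q_B = 2.241 m³/s, so channel A carries more.

channel A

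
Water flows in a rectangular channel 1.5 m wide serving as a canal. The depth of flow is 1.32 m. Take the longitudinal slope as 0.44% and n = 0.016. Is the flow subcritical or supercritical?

Flow area A = b·y = 1.5 × 1.32 = 1.98 m². Wetted perimeter P = b + 2y = 1.5 + 2×1.32 = 4.14 m.
Hydraulic radius R = A/P = 1.98/4.14 = 0.4783 m.
V = (1/n) R^(2/3) √S = (1/0.016) × 0.4783^(2/3) × √0.0044 = 2.535 m/s. Hydraulic depth D_h = A/T = 1.98/1.5 = 1.32 m.
Froude number Fr = V/√(g·D_h) = 2.535/√(9.81×1.32) = 0.705, which is less than 1, so the flow is subcritical.

subcritical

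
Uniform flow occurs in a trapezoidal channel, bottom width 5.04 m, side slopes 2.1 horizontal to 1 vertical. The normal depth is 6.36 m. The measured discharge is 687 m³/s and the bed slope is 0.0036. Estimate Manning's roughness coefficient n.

With bottom width b = 5.04 m and side slope z = 2.1: A = (b + zy)y = (5.04 + 2.1×6.36)×6.36 = 117 m²; P = b + 2y√(1+z²) = 5.04 + 2×6.36×2.326 = 34.63 m.
Hydraulic radius R = A/P = 117/34.63 = 3.379 m.
Rearranging Manning's equation: n = (1/Q) A R^(2/3) S^(1/2) = (1/687) × 117 × 3.379^(2/3) × √0.0036 = 0.023.

n = 0.023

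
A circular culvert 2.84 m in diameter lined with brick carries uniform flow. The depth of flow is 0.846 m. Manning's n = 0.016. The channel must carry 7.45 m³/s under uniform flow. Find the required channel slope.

S = 0.015

For a circular section of diameter D = 2.84 m at depth y = 0.846 m, the central angle is θ = 2 arccos(1 − 2y/D) = 2.309 rad. Then A = (D²/8)(θ − sin θ) = 1.583 m² and P = Dθ/2 = 3.279 m.
Hydraulic radius R = A/P = 1.583/3.279 = 0.4827 m.
From Manning's equation, S = [nQ / (1 A R^(2/3))]² = [0.016 × 7.45 / (1 × 1.583 × 0.4827^(2/3))]² = 0.015.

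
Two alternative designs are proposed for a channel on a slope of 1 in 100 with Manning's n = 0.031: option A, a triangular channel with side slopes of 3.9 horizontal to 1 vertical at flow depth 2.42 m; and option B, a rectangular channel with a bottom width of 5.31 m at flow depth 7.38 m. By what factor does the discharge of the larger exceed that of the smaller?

2.41

Channel A: For a triangular section with side slope z = 3.9: A = zy² = 3.9×2.42² = 22.84 m²; P = 2y√(1+z²) = 2×2.42×4.026 = 19.49 m. Hydraulic radius R = A/P = 22.84/19.49 = 1.172 m. Q_A = (1/0.031)·22.84·1.172^(2/3)·√0.01 = 81.9 m³/s.
Channel B: Flow area A = b·y = 5.31 × 7.38 = 39.19 m². Wetted perimeter P = b + 2y = 5.31 + 2×7.38 = 20.07 m. Hydraulic radius R = A/P = 39.19/20.07 = 1.953 m. Q_B = (1/0.031)·39.19·1.953^(2/3)·√0.01 = 197.5 m³/s.
The larger discharge is 197.5 m³/s and the smaller is 81.9 m³/s; the ratio is 2.41.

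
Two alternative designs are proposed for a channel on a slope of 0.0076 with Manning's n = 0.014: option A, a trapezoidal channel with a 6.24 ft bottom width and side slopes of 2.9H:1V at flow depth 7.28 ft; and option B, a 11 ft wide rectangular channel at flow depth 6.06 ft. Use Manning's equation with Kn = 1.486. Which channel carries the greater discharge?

channel A

Channel A: With bottom width b = 6.24 ft and side slope z = 2.9: A = (b + zy)y = (6.24 + 2.9×7.28)×7.28 = 199.1 ft²; P = b + 2y√(1+z²) = 6.24 + 2×7.28×3.068 = 50.9 ft. Hydraulic radius R = A/P = 199.1/50.9 = 3.912 ft. Q_A = (1.486/0.014)·199.1·3.912^(2/3)·√0.0076 = 4574 ft³/s.
Channel B: Flow area A = b·y = 11 × 6.06 = 66.66 ft². Wetted perimeter P = b + 2y = 11 + 2×6.06 = 23.12 ft. Hydraulic radius R = A/P = 66.66/23.12 = 2.883 ft. Q_B = (1.486/0.014)·66.66·2.883^(2/3)·√0.0076 = 1250 ft³/s.
Q_A = 4574 ft³/s vs Q_B = 1250 ft³/s, so channel A carries more.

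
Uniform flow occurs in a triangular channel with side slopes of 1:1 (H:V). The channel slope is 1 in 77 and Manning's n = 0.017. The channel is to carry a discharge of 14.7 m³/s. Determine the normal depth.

y_n = 1.74 m

Manning's equation rearranged: A R^(2/3) = nQ / (1·√S) = 0.017 × 14.7 / (√0.01299) = 2.193.
Try y = 1.38 m: A R^(2/3) = 1.18 — short.
Try y = 2.07 m: A R^(2/3) = 3.48 — over.
Try y = 1.74 m: A R^(2/3) = 2.19 — matches.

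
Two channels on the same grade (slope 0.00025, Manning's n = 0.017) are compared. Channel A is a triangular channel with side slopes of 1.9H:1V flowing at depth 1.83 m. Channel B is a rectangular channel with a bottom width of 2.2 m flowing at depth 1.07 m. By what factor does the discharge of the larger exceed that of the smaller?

3.53

Channel A: For a triangular section with side slope z = 1.9: A = zy² = 1.9×1.83² = 6.363 m²; P = 2y√(1+z²) = 2×1.83×2.147 = 7.858 m. Hydraulic radius R = A/P = 6.363/7.858 = 0.8097 m. Q_A = (1/0.017)·6.363·0.8097^(2/3)·√0.00025 = 5.141 m³/s.
Channel B: Flow area A = b·y = 2.2 × 1.07 = 2.354 m². Wetted perimeter P = b + 2y = 2.2 + 2×1.07 = 4.34 m. Hydraulic radius R = A/P = 2.354/4.34 = 0.5424 m. Q_B = (1/0.017)·2.354·0.5424^(2/3)·√0.00025 = 1.456 m³/s.
The larger discharge is 5.141 m³/s and the smaller is 1.456 m³/s; the ratio is 3.53.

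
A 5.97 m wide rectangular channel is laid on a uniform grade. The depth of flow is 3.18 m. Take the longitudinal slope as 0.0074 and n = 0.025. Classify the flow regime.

subcritical

Flow area A = b·y = 5.97 × 3.18 = 18.98 m². Wetted perimeter P = b + 2y = 5.97 + 2×3.18 = 12.33 m.
Hydraulic radius R = A/P = 18.98/12.33 = 1.54 m.
V = (1/n) R^(2/3) √S = (1/0.025) × 1.54^(2/3) × √0.0074 = 4.588 m/s. Hydraulic depth D_h = A/T = 18.98/5.97 = 3.18 m.
Froude number Fr = V/√(g·D_h) = 4.588/√(9.81×3.18) = 0.821, which is less than 1, so the flow is subcritical.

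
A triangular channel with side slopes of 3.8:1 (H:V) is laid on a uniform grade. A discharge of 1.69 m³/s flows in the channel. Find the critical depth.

At critical depth, Q² T / (g A³) = 1, i.e. A³/T = Q²/g = 1.69²/9.81 = 0.2911.
At y = 0.398 m: A³/T = 0.0721 — short.
At y = 0.615 m: A³/T = 0.6352 — over.
At y = 0.526 m: A³/T = 0.2907 — close enough.

y_c = 0.526 m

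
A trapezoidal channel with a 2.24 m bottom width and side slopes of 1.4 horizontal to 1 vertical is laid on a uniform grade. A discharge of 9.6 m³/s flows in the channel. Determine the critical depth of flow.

At critical depth, Q² T / (g A³) = 1, i.e. A³/T = Q²/g = 9.6²/9.81 = 9.394.
At y = 1.12 m: A³/T = 14.43 — high.
At y = 0.995 m: A³/T = 9.398 — ≈ 9.394.

y_c = 0.995 m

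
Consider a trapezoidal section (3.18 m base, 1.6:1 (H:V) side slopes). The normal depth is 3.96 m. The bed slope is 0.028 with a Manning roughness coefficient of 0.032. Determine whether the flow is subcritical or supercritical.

With bottom width b = 3.18 m and side slope z = 1.6: A = (b + zy)y = (3.18 + 1.6×3.96)×3.96 = 37.68 m²; P = b + 2y√(1+z²) = 3.18 + 2×3.96×1.887 = 18.12 m.
Hydraulic radius R = A/P = 37.68/18.12 = 2.079 m.
V = (1/n) R^(2/3) √S = (1/0.032) × 2.079^(2/3) × √0.028 = 8.519 m/s. Hydraulic depth D_h = A/T = 37.68/15.85 = 2.377 m.
Froude number Fr = V/√(g·D_h) = 8.519/√(9.81×2.377) = 1.76, which is greater than 1, so the flow is supercritical.

supercritical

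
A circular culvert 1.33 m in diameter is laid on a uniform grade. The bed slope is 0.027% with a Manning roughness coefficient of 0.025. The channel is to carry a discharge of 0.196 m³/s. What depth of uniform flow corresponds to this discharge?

y_n = 0.623 m

Manning's equation rearranged: A R^(2/3) = nQ / (1·√S) = 0.025 × 0.196 / (√0.00027) = 0.2982.
Try y = 0.526 m: A R^(2/3) = 0.2201 — short.
Try y = 0.761 m: A R^(2/3) = 0.4161 — over.
Try y = 0.623 m: A R^(2/3) = 0.298 — close enough.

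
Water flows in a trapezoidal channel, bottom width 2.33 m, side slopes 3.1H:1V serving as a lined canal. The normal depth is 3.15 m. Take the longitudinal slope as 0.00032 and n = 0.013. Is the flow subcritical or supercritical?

With bottom width b = 2.33 m and side slope z = 3.1: A = (b + zy)y = (2.33 + 3.1×3.15)×3.15 = 38.1 m²; P = b + 2y√(1+z²) = 2.33 + 2×3.15×3.257 = 22.85 m.
Hydraulic radius R = A/P = 38.1/22.85 = 1.667 m.
V = (1/n) R^(2/3) √S = (1/0.013) × 1.667^(2/3) × √0.00032 = 1.935 m/s. Hydraulic depth D_h = A/T = 38.1/21.86 = 1.743 m.
Froude number Fr = V/√(g·D_h) = 1.935/√(9.81×1.743) = 0.468, which is less than 1, so the flow is subcritical.

subcritical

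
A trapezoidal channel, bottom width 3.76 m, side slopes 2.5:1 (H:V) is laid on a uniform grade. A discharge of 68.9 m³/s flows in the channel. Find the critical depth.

y_c = 2.11 m

At critical depth, Q² T / (g A³) = 1, i.e. A³/T = Q²/g = 68.9²/9.81 = 483.9.
At y = 1.85 m: A³/T = 286.9 — too small.
At y = 2.11 m: A³/T = 484.2 — ≈ 483.9.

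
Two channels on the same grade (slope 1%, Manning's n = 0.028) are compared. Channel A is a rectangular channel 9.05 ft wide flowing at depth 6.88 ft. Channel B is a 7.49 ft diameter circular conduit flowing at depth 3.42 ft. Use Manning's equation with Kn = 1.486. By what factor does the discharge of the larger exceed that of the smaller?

Channel A: Flow area A = b·y = 9.05 × 6.88 = 62.26 ft². Wetted perimeter P = b + 2y = 9.05 + 2×6.88 = 22.81 ft. Hydraulic radius R = A/P = 62.26/22.81 = 2.73 ft. Q_A = (1.486/0.028)·62.26·2.73^(2/3)·√0.01 = 645.4 ft³/s.
Channel B: For a circular section of diameter D = 7.49 ft at depth y = 3.42 ft, the central angle is θ = 2 arccos(1 − 2y/D) = 2.968 rad. Then A = (D²/8)(θ − sin θ) = 19.6 ft² and P = Dθ/2 = 11.11 ft. Hydraulic radius R = A/P = 19.6/11.11 = 1.763 ft. Q_B = (1.486/0.028)·19.6·1.763^(2/3)·√0.01 = 151.8 ft³/s.
The larger discharge is 645.4 ft³/s and the smaller is 151.8 ft³/s; the ratio is 4.25.

4.25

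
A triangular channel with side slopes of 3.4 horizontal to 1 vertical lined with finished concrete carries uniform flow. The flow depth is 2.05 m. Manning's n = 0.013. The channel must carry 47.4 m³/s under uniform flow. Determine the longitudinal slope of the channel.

For a triangular section with side slope z = 3.4: A = zy² = 3.4×2.05² = 14.29 m²; P = 2y√(1+z²) = 2×2.05×3.544 = 14.53 m.
Hydraulic radius R = A/P = 14.29/14.53 = 0.9833 m.
From Manning's equation, S = [nQ / (1 A R^(2/3))]² = [0.013 × 47.4 / (1 × 14.29 × 0.9833^(2/3))]² = 0.0019.

S = 0.0019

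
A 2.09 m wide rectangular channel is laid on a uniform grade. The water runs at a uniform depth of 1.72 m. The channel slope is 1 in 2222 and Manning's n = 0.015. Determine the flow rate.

Flow area A = b·y = 2.09 × 1.72 = 3.595 m². Wetted perimeter P = b + 2y = 2.09 + 2×1.72 = 5.53 m.
Hydraulic radius R = A/P = 3.595/5.53 = 0.6501 m.
Manning's equation: Q = (1/n) A R^(2/3) S^(1/2) = (1/0.015) × 3.595 × 0.6501^(2/3) × 0.00045^(1/2) = 3.82 m³/s.

Q = 3.82 m³/s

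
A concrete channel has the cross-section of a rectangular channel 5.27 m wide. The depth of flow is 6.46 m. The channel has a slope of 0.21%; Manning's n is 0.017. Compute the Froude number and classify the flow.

Flow area A = b·y = 5.27 × 6.46 = 34.04 m². Wetted perimeter P = b + 2y = 5.27 + 2×6.46 = 18.19 m.
Hydraulic radius R = A/P = 34.04/18.19 = 1.872 m.
V = (1/n) R^(2/3) √S = (1/0.017) × 1.872^(2/3) × √0.0021 = 4.094 m/s. Hydraulic depth D_h = A/T = 34.04/5.27 = 6.46 m.
Froude number Fr = V/√(g·D_h) = 4.094/√(9.81×6.46) = 0.514, which is less than 1, so the flow is subcritical.

subcritical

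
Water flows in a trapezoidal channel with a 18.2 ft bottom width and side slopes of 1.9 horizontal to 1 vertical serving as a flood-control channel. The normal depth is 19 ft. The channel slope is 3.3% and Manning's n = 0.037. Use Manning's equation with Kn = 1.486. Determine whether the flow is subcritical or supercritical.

With bottom width b = 18.2 ft and side slope z = 1.9: A = (b + zy)y = (18.2 + 1.9×19)×19 = 1032 ft²; P = b + 2y√(1+z²) = 18.2 + 2×19×2.147 = 99.79 ft.
Hydraulic radius R = A/P = 1032/99.79 = 10.34 ft.
V = (1.486/n) R^(2/3) √S = (1.486/0.037) × 10.34^(2/3) × √0.033 = 34.62 ft/s. Hydraulic depth D_h = A/T = 1032/90.4 = 11.41 ft.
Froude number Fr = V/√(g·D_h) = 34.62/√(32.2×11.41) = 1.81, which is greater than 1, so the flow is supercritical.

supercritical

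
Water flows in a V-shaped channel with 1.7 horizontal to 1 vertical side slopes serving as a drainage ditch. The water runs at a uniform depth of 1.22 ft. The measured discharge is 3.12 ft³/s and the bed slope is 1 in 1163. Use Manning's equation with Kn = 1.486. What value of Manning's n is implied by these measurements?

n = 0.023

For a triangular section with side slope z = 1.7: A = zy² = 1.7×1.22² = 2.53 ft²; P = 2y√(1+z²) = 2×1.22×1.972 = 4.812 ft.
Hydraulic radius R = A/P = 2.53/4.812 = 0.5258 ft.
Rearranging Manning's equation: n = (1.486/Q) A R^(2/3) S^(1/2) = (1.486/3.12) × 2.53 × 0.5258^(2/3) × √0.0008598 = 0.023.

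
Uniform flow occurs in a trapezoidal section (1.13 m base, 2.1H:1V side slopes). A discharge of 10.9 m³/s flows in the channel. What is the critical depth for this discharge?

y_c = 1.17 m

At critical depth, Q² T / (g A³) = 1, i.e. A³/T = Q²/g = 10.9²/9.81 = 12.11.
Try y = 0.86 m: A³/T = 3.395 — low.
Try y = 1.17 m: A³/T = 12.23 — close enough.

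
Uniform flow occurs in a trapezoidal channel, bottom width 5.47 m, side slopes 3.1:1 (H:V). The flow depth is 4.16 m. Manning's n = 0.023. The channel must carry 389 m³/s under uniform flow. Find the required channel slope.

S = 0.0044

With bottom width b = 5.47 m and side slope z = 3.1: A = (b + zy)y = (5.47 + 3.1×4.16)×4.16 = 76.4 m²; P = b + 2y√(1+z²) = 5.47 + 2×4.16×3.257 = 32.57 m.
Hydraulic radius R = A/P = 76.4/32.57 = 2.346 m.
From Manning's equation, S = [nQ / (1 A R^(2/3))]² = [0.023 × 389 / (1 × 76.4 × 2.346^(2/3))]² = 0.0044.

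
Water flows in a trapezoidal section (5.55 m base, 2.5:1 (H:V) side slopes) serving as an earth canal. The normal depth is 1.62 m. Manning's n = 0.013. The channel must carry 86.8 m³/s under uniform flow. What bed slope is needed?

With bottom width b = 5.55 m and side slope z = 2.5: A = (b + zy)y = (5.55 + 2.5×1.62)×1.62 = 15.55 m²; P = b + 2y√(1+z²) = 5.55 + 2×1.62×2.693 = 14.27 m.
Hydraulic radius R = A/P = 15.55/14.27 = 1.09 m.
From Manning's equation, S = [nQ / (1 A R^(2/3))]² = [0.013 × 86.8 / (1 × 15.55 × 1.09^(2/3))]² = 0.0047.

S = 0.0047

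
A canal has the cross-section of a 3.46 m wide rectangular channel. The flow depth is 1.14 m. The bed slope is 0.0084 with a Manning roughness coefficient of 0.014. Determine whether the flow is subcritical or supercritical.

Flow area A = b·y = 3.46 × 1.14 = 3.944 m². Wetted perimeter P = b + 2y = 3.46 + 2×1.14 = 5.74 m.
Hydraulic radius R = A/P = 3.944/5.74 = 0.6872 m.
V = (1/n) R^(2/3) √S = (1/0.014) × 0.6872^(2/3) × √0.0084 = 5.098 m/s. Hydraulic depth D_h = A/T = 3.944/3.46 = 1.14 m.
Froude number Fr = V/√(g·D_h) = 5.098/√(9.81×1.14) = 1.52, which is greater than 1, so the flow is supercritical.

supercritical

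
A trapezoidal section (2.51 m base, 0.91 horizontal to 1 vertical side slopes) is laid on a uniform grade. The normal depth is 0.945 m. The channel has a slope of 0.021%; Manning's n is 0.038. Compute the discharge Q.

Q = 0.891 m³/s

With bottom width b = 2.51 m and side slope z = 0.91: A = (b + zy)y = (2.51 + 0.91×0.945)×0.945 = 3.185 m²; P = b + 2y√(1+z²) = 2.51 + 2×0.945×1.352 = 5.065 m.
Hydraulic radius R = A/P = 3.185/5.065 = 0.6287 m.
Manning's equation: Q = (1/n) A R^(2/3) S^(1/2) = (1/0.038) × 3.185 × 0.6287^(2/3) × 0.00021^(1/2) = 0.891 m³/s.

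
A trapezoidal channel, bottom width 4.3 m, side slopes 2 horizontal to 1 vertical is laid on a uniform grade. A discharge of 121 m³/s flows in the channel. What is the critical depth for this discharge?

y_c = 2.86 m

At critical depth, Q² T / (g A³) = 1, i.e. A³/T = Q²/g = 121²/9.81 = 1492.
At y = 2.43 m: A³/T = 786.6 — short.
At y = 3.44 m: A³/T = 3150 — over.
At y = 2.86 m: A³/T = 1495 — close enough.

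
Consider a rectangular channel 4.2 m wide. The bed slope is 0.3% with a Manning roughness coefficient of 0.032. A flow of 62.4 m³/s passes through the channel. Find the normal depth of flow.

y_n = 6.4 m

Manning's equation rearranged: A R^(2/3) = nQ / (1·√S) = 0.032 × 62.4 / (√0.003) = 36.46.
Trying y = 4.48 m: A R^(2/3) = 23.88 — short.
Trying y = 7.72 m: A R^(2/3) = 45.29 — over.
Trying y = 6.4 m: A R^(2/3) = 36.48 — matches.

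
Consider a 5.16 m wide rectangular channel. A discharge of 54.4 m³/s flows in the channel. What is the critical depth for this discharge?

For a rectangular channel, critical depth y_c = (q²/g)^(1/3) where q = Q/b = 54.4/5.16 = 10.54 m²/s.
So y_c = (10.54²/9.81)^(1/3) = 2.25 m.

y_c = 2.25 m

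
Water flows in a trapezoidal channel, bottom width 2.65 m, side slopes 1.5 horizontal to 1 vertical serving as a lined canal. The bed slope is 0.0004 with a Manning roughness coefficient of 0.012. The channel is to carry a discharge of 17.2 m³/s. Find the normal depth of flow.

y_n = 1.83 m

Manning's equation rearranged: A R^(2/3) = nQ / (1·√S) = 0.012 × 17.2 / (√0.0004) = 10.32.
Try y = 1.26 m: A R^(2/3) = 4.91 — too small.
Try y = 1.83 m: A R^(2/3) = 10.31 — matches.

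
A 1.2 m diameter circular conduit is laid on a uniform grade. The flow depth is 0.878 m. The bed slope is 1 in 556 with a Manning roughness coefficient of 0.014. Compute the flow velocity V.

V = 1.53 m/s

For a circular section of diameter D = 1.2 m at depth y = 0.878 m, the central angle is θ = 2 arccos(1 − 2y/D) = 4.105 rad. Then A = (D²/8)(θ − sin θ) = 0.8867 m² and P = Dθ/2 = 2.463 m.
Hydraulic radius R = A/P = 0.8867/2.463 = 0.36 m.
From Manning's equation, V = (1/n) R^(2/3) S^(1/2) = (1/0.014) × 0.36^(2/3) × 0.001799^(1/2) = 1.53 m/s.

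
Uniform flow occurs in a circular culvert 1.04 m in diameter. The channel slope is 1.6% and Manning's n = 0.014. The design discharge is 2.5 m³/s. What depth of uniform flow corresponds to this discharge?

y_n = 0.703 m

Manning's equation rearranged: A R^(2/3) = nQ / (1·√S) = 0.014 × 2.5 / (√0.016) = 0.2767.
Trying y = 0.895 m: A R^(2/3) = 0.3598 — too large.
Trying y = 0.495 m: A R^(2/3) = 0.159 — too small.
Trying y = 0.703 m: A R^(2/3) = 0.2765 — close enough.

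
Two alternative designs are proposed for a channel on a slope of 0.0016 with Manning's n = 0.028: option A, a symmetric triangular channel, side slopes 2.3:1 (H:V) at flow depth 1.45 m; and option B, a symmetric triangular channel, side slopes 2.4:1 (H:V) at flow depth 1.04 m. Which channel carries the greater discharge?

Channel A: For a triangular section with side slope z = 2.3: A = zy² = 2.3×1.45² = 4.836 m²; P = 2y√(1+z²) = 2×1.45×2.508 = 7.273 m. Hydraulic radius R = A/P = 4.836/7.273 = 0.6649 m. Q_A = (1/0.028)·4.836·0.6649^(2/3)·√0.0016 = 5.263 m³/s.
Channel B: For a triangular section with side slope z = 2.4: A = zy² = 2.4×1.04² = 2.596 m²; P = 2y√(1+z²) = 2×1.04×2.6 = 5.408 m. Hydraulic radius R = A/P = 2.596/5.408 = 0.48 m. Q_B = (1/0.028)·2.596·0.48^(2/3)·√0.0016 = 2.273 m³/s.
Q_A = 5.263 m³/s vs Q_B = 2.273 m³/s, so channel A carries more.

channel A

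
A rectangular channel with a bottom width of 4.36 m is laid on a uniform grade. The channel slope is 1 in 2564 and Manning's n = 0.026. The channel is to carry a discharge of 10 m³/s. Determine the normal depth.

Manning's equation rearranged: A R^(2/3) = nQ / (1·√S) = 0.026 × 10 / (√0.00039) = 13.17.
Try y = 3.26 m: A R^(2/3) = 16.99 — too large.
Try y = 2.34 m: A R^(2/3) = 11.06 — too small.
Try y = 2.67 m: A R^(2/3) = 13.15 — close enough.

y_n = 2.67 m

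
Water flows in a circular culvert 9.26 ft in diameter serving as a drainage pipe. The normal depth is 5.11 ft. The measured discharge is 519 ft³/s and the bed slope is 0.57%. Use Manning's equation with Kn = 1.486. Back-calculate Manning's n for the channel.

For a circular section of diameter D = 9.26 ft at depth y = 5.11 ft, the central angle is θ = 2 arccos(1 − 2y/D) = 3.349 rad. Then A = (D²/8)(θ − sin θ) = 38.11 ft² and P = Dθ/2 = 15.51 ft.
Hydraulic radius R = A/P = 38.11/15.51 = 2.458 ft.
Rearranging Manning's equation: n = (1.486/Q) A R^(2/3) S^(1/2) = (1.486/519) × 38.11 × 2.458^(2/3) × √0.0057 = 0.015.

n = 0.015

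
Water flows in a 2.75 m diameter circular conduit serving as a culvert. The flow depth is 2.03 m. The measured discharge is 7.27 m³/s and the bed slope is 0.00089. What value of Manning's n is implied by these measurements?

n = 0.017

For a circular section of diameter D = 2.75 m at depth y = 2.03 m, the central angle is θ = 2 arccos(1 − 2y/D) = 4.135 rad. Then A = (D²/8)(θ − sin θ) = 4.7 m² and P = Dθ/2 = 5.685 m.
Hydraulic radius R = A/P = 4.7/5.685 = 0.8268 m.
Rearranging Manning's equation: n = (1/Q) A R^(2/3) S^(1/2) = (1/7.27) × 4.7 × 0.8268^(2/3) × √0.00089 = 0.017.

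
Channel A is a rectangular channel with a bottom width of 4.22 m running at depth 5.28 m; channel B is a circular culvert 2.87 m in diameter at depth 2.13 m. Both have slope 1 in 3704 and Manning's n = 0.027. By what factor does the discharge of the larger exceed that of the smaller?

Channel A: Flow area A = b·y = 4.22 × 5.28 = 22.28 m². Wetted perimeter P = b + 2y = 4.22 + 2×5.28 = 14.78 m. Hydraulic radius R = A/P = 22.28/14.78 = 1.508 m. Q_A = (1/0.027)·22.28·1.508^(2/3)·√0.00027 = 17.83 m³/s.
Channel B: For a circular section of diameter D = 2.87 m at depth y = 2.13 m, the central angle is θ = 2 arccos(1 − 2y/D) = 4.153 rad. Then A = (D²/8)(θ − sin θ) = 5.148 m² and P = Dθ/2 = 5.959 m. Hydraulic radius R = A/P = 5.148/5.959 = 0.8639 m. Q_B = (1/0.027)·5.148·0.8639^(2/3)·√0.00027 = 2.842 m³/s.
The larger discharge is 17.83 m³/s and the smaller is 2.842 m³/s; the ratio is 6.27.

6.27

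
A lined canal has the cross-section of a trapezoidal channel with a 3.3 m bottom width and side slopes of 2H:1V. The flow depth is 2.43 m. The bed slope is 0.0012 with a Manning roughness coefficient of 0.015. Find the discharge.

Q = 57.3 m³/s

With bottom width b = 3.3 m and side slope z = 2: A = (b + zy)y = (3.3 + 2×2.43)×2.43 = 19.83 m²; P = b + 2y√(1+z²) = 3.3 + 2×2.43×2.236 = 14.17 m.
Hydraulic radius R = A/P = 19.83/14.17 = 1.4 m.
Manning's equation: Q = (1/n) A R^(2/3) S^(1/2) = (1/0.015) × 19.83 × 1.4^(2/3) × 0.0012^(1/2) = 57.3 m³/s.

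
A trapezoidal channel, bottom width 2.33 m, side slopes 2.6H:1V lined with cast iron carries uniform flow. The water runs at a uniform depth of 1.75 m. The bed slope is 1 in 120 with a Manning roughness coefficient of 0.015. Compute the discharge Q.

Q = 73.1 m³/s

With bottom width b = 2.33 m and side slope z = 2.6: A = (b + zy)y = (2.33 + 2.6×1.75)×1.75 = 12.04 m²; P = b + 2y√(1+z²) = 2.33 + 2×1.75×2.786 = 12.08 m.
Hydraulic radius R = A/P = 12.04/12.08 = 0.9967 m.
Manning's equation: Q = (1/n) A R^(2/3) S^(1/2) = (1/0.015) × 12.04 × 0.9967^(2/3) × 0.008333^(1/2) = 73.1 m³/s.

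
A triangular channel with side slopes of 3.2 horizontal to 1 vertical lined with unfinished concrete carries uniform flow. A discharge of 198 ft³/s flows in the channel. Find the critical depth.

y_c = 2.99 ft

At critical depth, Q² T / (g A³) = 1, i.e. A³/T = Q²/g = 198²/32.2 = 1218.
Try y = 2.64 ft: A³/T = 656.6 — low.
Try y = 3.58 ft: A³/T = 3011 — high.
Try y = 2.99 ft: A³/T = 1224 — ≈ 1218.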